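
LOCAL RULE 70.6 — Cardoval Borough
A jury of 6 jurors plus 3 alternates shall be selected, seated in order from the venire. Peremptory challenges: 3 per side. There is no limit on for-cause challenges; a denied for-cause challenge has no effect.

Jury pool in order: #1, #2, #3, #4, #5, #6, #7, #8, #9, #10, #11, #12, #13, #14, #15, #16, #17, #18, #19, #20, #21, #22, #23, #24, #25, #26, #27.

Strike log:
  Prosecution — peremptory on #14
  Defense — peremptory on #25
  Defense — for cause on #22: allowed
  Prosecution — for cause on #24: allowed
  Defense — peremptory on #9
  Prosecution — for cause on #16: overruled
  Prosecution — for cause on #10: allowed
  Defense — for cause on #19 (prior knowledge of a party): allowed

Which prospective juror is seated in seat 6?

Removed: #9, #10, #14, #19, #22, #24, #25. (#16 stays — for-cause denied.)
Seating in order: seats 1–6 → #1, #2, #3, #4, #5, #6; alternates → #7, #8, #11.
So seat 6 is #6.

6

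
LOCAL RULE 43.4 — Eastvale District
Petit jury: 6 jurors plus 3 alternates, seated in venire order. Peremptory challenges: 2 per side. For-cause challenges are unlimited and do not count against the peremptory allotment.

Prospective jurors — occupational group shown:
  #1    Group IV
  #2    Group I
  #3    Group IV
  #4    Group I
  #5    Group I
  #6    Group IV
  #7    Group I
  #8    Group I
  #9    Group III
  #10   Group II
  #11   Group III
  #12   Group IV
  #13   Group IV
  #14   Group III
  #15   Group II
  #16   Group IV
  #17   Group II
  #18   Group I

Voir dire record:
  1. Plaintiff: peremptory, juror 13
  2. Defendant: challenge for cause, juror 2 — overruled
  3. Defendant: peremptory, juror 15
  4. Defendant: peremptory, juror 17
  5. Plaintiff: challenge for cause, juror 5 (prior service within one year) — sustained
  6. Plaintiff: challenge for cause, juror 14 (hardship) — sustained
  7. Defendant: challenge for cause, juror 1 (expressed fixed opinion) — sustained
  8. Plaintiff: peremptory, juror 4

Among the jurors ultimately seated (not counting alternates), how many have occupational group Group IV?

Removed: #1, #4, #5, #13, #14, #15, #17.
Seated jurors 1–6: #2, #3, #6, #7, #8, #9 (alternates #10, #11, #12 not counted).
Of those, in Group IV: #3, #6 → 2.

2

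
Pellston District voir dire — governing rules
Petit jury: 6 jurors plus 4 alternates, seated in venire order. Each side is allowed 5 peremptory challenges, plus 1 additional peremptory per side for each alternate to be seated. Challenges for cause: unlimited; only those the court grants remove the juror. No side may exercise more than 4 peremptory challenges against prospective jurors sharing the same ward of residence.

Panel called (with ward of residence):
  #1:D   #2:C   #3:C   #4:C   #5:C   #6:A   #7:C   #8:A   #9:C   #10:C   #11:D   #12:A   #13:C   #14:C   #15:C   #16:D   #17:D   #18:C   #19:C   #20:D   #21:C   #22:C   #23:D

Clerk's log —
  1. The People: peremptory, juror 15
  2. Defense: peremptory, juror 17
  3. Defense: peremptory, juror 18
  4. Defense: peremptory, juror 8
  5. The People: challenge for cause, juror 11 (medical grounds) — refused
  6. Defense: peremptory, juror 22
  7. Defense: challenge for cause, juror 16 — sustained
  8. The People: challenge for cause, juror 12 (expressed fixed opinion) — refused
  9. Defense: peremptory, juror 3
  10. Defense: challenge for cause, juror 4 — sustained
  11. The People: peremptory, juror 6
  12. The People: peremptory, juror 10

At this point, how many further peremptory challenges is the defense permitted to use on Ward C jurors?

Defense peremptories so far: #17, #18, #8, #22, #3 — 5 of 9 used, 4 left overall.
Against Ward C: #18, #22, #3 — 3 used; per-ward cap 4 leaves 1.
Binding limit: min(4, 1) = 1.

1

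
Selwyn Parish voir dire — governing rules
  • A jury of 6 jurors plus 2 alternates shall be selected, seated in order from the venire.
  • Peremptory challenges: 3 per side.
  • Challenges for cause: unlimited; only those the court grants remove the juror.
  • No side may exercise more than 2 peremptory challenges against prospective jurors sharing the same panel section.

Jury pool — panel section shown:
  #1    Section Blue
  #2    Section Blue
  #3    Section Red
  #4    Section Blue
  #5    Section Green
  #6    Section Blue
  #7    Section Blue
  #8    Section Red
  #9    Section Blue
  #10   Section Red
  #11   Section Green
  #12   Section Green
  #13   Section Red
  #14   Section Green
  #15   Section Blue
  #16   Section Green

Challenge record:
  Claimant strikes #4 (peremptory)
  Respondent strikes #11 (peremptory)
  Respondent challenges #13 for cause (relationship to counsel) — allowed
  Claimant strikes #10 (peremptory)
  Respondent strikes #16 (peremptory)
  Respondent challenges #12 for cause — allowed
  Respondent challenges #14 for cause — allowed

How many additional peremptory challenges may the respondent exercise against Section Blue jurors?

1

Respondent peremptories so far: #11, #16 — 2 of 3 used, 1 left overall.
Against Section Blue: none yet — per-section cap 2 leaves 2.
Binding limit: min(1, 2) = 1.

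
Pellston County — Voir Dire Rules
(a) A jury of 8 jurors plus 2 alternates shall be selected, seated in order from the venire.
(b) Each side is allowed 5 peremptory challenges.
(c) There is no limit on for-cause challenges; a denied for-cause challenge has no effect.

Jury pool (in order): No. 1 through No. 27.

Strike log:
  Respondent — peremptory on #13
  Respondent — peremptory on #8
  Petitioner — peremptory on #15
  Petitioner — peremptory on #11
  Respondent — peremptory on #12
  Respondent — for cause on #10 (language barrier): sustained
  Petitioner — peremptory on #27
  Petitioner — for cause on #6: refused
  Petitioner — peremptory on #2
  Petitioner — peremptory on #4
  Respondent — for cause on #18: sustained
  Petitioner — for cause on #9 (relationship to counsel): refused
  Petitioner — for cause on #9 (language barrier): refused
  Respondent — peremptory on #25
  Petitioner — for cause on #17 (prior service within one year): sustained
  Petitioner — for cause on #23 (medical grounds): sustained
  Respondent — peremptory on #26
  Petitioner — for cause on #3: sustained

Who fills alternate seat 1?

Removed: #2, #3, #4, #8, #10, #11, #12, #13, #15, #17, #18, #23, #25, #26, #27. (#6, #9 stay — for-cause denied.)
Seating in order: seats 1–8 → #1, #5, #6, #7, #9, #14, #16, #19; alternates → #20, #21.
So alternate 1 is #20.

20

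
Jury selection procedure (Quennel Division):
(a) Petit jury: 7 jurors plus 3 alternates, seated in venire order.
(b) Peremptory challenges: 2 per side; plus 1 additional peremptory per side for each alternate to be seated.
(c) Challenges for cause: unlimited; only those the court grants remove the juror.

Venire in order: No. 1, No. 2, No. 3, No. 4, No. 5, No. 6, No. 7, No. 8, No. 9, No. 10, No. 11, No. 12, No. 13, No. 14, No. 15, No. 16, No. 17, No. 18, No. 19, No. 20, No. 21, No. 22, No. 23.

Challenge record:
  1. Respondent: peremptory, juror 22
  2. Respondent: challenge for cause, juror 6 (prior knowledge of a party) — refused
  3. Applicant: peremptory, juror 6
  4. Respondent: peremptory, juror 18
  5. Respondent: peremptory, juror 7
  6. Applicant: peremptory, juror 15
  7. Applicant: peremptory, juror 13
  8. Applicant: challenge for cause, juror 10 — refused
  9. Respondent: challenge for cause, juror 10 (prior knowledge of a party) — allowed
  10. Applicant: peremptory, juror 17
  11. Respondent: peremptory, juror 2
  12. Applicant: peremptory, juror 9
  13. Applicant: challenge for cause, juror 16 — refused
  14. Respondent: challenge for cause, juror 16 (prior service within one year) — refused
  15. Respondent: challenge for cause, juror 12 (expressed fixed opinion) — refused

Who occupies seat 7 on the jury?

12

Removed: #2, #6, #7, #9, #10, #13, #15, #17, #18, #22. (#12, #16 stay — for-cause denied.)
Filling seats in venire order through position 7: #1, #3, #4, #5, #8, #11, #12.
So seat 7 is #12.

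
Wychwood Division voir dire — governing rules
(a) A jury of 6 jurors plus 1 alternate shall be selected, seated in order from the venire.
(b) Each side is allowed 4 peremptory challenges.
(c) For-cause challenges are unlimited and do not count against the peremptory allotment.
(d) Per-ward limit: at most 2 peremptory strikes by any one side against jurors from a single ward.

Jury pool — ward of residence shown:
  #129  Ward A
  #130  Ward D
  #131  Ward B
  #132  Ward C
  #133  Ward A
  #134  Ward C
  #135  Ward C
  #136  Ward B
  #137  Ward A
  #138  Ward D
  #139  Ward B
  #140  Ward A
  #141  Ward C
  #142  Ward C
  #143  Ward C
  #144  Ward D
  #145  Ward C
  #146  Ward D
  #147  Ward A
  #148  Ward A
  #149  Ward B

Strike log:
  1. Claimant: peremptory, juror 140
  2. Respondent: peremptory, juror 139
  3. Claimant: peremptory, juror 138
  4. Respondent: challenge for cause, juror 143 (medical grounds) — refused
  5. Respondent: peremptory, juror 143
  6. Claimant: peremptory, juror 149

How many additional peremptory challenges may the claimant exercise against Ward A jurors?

Claimant peremptories so far: #140, #138, #149 — 3 of 4 used, 1 left overall.
Against Ward A: #140 — 1 used; per-ward cap 2 leaves 1.
Binding limit: min(1, 1) = 1.

1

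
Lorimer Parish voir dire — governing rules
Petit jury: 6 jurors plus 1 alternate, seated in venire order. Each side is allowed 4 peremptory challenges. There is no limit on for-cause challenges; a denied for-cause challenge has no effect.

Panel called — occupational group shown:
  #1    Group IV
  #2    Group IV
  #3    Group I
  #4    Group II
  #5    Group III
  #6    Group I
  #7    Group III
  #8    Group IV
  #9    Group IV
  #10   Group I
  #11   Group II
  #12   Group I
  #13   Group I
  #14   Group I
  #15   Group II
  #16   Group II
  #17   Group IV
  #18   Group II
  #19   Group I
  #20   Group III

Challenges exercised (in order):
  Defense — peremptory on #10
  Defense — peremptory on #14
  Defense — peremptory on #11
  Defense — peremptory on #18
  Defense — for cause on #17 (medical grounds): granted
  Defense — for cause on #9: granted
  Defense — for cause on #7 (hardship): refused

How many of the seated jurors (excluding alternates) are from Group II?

Removed: #9, #10, #11, #14, #17, #18.
Seated jurors 1–6: #1, #2, #3, #4, #5, #6 (alternates #7 not counted).
Of those, in Group II: #4 → 1.

1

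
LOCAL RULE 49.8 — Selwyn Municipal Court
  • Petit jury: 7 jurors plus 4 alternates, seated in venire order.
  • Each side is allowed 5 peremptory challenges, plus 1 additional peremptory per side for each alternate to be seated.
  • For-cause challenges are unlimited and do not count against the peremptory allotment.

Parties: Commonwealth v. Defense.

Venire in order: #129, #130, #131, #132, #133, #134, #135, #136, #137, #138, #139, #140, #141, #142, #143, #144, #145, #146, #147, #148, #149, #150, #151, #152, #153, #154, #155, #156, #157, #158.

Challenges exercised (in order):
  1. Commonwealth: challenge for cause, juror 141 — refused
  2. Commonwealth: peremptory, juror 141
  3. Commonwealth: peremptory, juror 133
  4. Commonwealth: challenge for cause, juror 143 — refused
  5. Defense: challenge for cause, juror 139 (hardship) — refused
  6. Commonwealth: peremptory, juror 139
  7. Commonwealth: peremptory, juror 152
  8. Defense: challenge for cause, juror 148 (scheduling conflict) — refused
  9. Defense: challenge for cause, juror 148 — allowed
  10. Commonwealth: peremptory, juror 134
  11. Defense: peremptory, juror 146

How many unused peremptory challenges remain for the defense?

Defense allotment: 5 base + 1 × 4 alternates = 9.
Defense peremptories used: #146 — 1 (for-cause on #139, #148, #148 don't count).
Remaining: 9 − 1 = 8.

8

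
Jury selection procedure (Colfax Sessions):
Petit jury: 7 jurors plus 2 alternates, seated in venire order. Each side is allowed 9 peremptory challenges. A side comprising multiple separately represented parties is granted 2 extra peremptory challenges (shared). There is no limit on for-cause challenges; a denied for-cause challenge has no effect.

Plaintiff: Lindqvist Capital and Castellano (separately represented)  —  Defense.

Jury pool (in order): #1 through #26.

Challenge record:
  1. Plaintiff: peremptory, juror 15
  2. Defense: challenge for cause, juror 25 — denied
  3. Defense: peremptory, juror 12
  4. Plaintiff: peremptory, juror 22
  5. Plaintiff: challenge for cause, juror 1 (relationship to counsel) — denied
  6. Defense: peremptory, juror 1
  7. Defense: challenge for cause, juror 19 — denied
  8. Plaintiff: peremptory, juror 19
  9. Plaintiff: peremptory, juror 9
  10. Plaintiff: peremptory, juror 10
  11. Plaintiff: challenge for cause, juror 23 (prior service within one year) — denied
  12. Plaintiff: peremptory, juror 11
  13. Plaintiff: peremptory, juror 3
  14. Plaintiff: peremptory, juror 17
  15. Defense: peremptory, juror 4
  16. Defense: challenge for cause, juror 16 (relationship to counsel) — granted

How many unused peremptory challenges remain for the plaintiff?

3

Plaintiff allotment: 9 base + 2 multi-party = 11.
Plaintiff peremptories used: #15, #22, #19, #9, #10, #11, #3, #17 — 8 (for-cause on #1, #23 don't count).
Remaining: 11 − 8 = 3.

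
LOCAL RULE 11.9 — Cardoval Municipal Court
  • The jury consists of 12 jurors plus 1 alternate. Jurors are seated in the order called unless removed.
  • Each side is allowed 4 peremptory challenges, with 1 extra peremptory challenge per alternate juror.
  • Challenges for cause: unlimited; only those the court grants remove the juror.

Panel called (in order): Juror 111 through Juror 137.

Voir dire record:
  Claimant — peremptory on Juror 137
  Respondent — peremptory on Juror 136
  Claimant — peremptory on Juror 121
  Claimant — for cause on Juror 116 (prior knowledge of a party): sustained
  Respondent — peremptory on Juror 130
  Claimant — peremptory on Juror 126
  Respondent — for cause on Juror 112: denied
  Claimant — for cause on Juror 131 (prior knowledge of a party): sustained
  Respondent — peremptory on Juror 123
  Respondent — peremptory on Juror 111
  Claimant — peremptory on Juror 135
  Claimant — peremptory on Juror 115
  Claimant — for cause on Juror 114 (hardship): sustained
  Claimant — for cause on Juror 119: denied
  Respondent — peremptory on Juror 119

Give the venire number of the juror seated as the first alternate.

133

Removed: #111, #114, #115, #116, #119, #121, #123, #126, #130, #131, #135, #136, #137. (#112 stays — for-cause denied.)
Seating in order: seats 1–12 → #112, #113, #117, #118, #120, #122, #124, #125, #127, #128, #129, #132; alternates → #133.
So alternate 1 is #133.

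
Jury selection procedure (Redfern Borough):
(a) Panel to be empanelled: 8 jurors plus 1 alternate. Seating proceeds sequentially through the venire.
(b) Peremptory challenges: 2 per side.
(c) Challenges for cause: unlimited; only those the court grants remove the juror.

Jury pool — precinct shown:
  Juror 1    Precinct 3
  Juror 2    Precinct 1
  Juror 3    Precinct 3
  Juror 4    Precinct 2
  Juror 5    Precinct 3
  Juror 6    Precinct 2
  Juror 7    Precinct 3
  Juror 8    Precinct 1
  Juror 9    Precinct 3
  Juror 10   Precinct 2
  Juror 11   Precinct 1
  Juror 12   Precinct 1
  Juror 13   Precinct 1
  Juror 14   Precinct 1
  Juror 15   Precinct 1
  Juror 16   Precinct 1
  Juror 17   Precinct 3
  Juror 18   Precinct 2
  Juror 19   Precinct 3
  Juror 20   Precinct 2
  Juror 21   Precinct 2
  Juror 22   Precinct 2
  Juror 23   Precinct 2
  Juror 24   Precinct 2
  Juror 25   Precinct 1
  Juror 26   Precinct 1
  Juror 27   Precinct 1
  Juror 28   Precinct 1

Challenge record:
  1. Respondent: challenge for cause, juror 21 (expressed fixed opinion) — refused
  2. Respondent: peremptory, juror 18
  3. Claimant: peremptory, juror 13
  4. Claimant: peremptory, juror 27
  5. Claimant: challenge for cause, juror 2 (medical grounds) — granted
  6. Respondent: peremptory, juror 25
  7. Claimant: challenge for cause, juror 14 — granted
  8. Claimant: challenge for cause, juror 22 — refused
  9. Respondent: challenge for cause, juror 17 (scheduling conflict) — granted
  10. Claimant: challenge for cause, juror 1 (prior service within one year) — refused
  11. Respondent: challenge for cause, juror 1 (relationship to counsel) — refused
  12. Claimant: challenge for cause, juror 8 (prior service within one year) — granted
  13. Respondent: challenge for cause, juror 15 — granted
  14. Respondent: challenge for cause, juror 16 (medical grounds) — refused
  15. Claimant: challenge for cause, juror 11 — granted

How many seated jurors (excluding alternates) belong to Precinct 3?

5

Removed: #2, #8, #11, #13, #14, #15, #17, #18, #25, #27.
Seated jurors 1–8: #1, #3, #4, #5, #6, #7, #9, #10 (alternates #12 not counted).
Of those, in Precinct 3: #1, #3, #5, #7, #9 → 5.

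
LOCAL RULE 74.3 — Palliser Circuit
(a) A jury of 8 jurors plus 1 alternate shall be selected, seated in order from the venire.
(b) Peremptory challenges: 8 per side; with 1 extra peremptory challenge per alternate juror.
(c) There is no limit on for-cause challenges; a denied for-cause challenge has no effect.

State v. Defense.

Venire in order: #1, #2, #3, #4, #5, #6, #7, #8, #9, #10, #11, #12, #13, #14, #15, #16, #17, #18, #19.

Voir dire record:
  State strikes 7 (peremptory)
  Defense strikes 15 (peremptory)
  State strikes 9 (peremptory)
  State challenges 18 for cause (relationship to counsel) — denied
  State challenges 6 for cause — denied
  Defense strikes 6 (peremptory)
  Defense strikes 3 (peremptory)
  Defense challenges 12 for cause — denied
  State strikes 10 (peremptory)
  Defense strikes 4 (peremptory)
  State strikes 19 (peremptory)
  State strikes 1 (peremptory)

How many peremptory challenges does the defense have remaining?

5

Defense allotment: 8 base + 1 × 1 alternate = 9.
Defense peremptories used: #15, #6, #3, #4 — 4 (the for-cause on #12 doesn't count).
Remaining: 9 − 4 = 5.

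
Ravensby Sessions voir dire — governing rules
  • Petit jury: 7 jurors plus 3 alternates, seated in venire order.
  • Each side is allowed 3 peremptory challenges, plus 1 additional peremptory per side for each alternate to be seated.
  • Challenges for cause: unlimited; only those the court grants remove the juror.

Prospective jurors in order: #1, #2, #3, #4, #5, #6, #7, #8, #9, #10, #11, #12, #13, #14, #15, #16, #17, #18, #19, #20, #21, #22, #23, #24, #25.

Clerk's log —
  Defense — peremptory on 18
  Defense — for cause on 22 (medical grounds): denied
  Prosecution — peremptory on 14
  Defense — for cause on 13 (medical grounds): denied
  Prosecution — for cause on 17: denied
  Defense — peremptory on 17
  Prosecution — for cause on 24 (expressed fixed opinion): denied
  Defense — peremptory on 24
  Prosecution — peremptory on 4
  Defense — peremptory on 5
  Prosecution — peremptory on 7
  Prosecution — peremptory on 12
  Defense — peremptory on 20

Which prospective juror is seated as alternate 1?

Removed: #4, #5, #7, #12, #14, #17, #18, #20, #24. (#13, #22 stay — for-cause denied.)
Filling seats in venire order through position 8: #1, #2, #3, #6, #8, #9, #10, #11.
So alternate 1 is #11.

11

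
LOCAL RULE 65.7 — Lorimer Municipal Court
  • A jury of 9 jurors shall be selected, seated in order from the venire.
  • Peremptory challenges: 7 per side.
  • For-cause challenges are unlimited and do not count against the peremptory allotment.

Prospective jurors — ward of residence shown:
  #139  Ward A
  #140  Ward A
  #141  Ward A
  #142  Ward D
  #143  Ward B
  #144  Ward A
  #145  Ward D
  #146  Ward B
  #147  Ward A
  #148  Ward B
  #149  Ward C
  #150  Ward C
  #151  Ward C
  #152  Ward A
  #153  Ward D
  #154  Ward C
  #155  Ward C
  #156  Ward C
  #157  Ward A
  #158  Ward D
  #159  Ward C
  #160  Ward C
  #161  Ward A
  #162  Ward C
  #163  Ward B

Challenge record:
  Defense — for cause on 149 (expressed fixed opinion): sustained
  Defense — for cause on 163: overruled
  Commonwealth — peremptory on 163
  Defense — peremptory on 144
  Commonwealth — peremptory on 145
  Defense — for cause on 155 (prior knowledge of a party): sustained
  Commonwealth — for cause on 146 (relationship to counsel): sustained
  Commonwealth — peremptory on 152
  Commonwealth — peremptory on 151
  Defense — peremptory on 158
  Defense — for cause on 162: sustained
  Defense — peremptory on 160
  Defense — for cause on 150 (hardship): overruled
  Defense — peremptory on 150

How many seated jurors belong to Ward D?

2

Removed: #144, #145, #146, #149, #150, #151, #152, #155, #158, #160, #162, #163.
Seated jurors 1–9: #139, #140, #141, #142, #143, #147, #148, #153, #154.
Of those, in Ward D: #142, #153 → 2.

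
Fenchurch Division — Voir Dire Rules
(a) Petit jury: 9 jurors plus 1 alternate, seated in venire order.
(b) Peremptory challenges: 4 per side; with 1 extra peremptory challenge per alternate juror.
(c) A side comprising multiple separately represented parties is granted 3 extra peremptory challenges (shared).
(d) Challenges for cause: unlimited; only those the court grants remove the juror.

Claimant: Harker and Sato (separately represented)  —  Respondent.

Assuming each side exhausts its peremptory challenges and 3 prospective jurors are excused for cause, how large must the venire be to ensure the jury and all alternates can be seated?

26

Seats to fill: 9 + 1 alternates = 10.
Peremptories — Claimant: 4 + 1×1 + 3 = 8; Respondent: 4 + 1×1 = 5; total 13.
For-cause removals: 3.
Minimum venire: 10 + 13 + 3 = 26.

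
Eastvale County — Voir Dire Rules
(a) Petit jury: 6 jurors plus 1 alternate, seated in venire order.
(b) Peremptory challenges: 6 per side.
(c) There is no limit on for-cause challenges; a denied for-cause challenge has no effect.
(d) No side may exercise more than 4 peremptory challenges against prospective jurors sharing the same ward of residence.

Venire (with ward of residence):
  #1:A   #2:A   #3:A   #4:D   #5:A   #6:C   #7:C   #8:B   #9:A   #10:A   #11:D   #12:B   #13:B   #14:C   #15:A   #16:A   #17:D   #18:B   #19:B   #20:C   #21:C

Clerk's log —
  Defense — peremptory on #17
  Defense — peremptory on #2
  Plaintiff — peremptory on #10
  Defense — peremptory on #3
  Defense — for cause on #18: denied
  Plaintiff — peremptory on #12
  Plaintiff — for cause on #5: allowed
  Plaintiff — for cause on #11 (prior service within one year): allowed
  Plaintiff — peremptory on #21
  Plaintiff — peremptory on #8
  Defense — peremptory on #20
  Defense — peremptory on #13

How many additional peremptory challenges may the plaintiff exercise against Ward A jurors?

2

Plaintiff peremptories so far: #10, #12, #21, #8 — 4 of 6 used, 2 left overall.
Against Ward A: #10 — 1 used; per-ward cap 4 leaves 3.
Binding limit: min(2, 3) = 2.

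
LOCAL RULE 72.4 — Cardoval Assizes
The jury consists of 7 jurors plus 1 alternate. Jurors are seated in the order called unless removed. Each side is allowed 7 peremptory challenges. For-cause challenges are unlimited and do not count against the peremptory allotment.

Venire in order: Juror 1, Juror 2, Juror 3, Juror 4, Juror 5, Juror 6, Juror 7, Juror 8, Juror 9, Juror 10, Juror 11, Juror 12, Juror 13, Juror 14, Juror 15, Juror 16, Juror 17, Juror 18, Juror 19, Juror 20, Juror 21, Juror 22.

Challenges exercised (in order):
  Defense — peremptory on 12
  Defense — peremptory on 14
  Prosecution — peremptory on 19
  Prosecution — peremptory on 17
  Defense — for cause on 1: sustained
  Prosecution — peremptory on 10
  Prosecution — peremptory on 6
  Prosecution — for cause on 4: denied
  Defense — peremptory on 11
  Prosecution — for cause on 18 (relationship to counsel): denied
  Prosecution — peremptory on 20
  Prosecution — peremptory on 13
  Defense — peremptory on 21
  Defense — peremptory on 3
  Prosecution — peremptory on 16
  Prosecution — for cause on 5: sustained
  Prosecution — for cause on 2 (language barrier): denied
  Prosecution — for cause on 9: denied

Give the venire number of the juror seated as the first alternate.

22

Removed: #1, #3, #5, #6, #10, #11, #12, #13, #14, #16, #17, #19, #20, #21. (#2, #4, #9, #18 stay — for-cause denied.)
Seating in order: seats 1–7 → #2, #4, #7, #8, #9, #15, #18; alternates → #22.
So alternate 1 is #22.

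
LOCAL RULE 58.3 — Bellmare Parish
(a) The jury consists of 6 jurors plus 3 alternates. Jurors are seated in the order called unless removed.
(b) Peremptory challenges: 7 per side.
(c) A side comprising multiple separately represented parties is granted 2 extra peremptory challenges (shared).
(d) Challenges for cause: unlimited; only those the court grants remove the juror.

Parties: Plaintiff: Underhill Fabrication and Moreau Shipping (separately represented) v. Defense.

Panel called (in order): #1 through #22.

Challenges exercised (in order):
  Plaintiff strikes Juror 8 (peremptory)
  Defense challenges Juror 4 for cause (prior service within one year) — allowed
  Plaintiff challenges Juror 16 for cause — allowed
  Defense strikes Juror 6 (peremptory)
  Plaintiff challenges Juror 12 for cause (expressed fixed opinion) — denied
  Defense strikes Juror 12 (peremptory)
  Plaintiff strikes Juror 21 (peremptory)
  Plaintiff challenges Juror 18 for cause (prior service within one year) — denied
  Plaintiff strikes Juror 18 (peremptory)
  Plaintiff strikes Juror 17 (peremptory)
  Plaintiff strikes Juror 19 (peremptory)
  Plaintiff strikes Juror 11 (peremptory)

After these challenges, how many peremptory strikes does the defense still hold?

Defense allotment: 7.
Defense peremptories used: #6, #12 — 2 (the for-cause on #4 doesn't count).
Remaining: 7 − 2 = 5.

5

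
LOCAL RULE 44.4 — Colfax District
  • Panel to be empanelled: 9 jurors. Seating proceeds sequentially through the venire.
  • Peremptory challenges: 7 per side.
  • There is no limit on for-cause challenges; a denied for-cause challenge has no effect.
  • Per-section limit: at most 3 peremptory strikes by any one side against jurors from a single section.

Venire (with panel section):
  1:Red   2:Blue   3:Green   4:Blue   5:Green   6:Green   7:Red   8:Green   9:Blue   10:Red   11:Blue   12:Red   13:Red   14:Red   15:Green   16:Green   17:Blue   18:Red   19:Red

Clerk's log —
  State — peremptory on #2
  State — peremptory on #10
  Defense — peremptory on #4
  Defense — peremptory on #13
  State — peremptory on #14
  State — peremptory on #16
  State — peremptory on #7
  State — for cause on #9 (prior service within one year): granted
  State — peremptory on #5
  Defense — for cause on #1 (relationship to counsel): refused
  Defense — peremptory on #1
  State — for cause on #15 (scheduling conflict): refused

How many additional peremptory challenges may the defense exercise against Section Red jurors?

Defense peremptories so far: #4, #13, #1 — 3 of 7 used, 4 left overall.
Against Section Red: #13, #1 — 2 used; per-section cap 3 leaves 1.
Binding limit: min(4, 1) = 1.

1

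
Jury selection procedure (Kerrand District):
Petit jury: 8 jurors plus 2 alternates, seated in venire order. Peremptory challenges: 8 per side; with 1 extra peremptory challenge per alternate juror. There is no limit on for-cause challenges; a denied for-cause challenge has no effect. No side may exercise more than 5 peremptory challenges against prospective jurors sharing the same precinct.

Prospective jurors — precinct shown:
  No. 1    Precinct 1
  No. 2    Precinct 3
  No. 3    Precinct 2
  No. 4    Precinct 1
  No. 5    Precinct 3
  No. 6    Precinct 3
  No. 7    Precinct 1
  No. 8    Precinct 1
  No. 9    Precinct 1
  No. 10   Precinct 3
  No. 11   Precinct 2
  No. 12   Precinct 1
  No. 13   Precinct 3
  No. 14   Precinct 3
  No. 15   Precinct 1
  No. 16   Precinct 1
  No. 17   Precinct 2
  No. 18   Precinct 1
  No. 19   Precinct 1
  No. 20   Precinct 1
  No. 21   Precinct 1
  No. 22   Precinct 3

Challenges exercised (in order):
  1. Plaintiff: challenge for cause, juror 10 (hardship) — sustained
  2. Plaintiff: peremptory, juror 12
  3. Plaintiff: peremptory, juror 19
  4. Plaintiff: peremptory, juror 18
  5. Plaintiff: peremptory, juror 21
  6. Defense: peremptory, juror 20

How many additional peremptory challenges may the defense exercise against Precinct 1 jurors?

Defense peremptories so far: #20 — 1 of 10 used, 9 left overall.
Against Precinct 1: #20 — 1 used; per-precinct cap 5 leaves 4.
Binding limit: min(9, 4) = 4.

4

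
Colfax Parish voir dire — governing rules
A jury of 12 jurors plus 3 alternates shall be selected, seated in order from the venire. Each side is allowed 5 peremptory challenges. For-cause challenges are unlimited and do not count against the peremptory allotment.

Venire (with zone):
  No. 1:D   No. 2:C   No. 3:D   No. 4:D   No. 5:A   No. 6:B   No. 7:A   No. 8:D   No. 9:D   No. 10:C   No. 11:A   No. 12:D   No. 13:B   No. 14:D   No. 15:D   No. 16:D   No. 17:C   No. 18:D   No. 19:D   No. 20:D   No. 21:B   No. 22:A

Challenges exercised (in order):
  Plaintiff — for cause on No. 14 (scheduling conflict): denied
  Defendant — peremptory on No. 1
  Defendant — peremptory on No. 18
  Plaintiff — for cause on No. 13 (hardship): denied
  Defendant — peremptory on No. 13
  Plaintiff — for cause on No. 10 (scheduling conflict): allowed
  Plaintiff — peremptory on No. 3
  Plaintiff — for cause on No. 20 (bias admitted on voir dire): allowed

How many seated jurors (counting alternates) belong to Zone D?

Removed: #1, #3, #10, #13, #18, #20.
Seated (15 incl. alternates): #2, #4, #5, #6, #7, #8, #9, #11, #12, #14, #15, #16, #17, #19, #21.
Of those, in Zone D: #4, #8, #9, #12, #14, #15, #16, #19 → 8.

8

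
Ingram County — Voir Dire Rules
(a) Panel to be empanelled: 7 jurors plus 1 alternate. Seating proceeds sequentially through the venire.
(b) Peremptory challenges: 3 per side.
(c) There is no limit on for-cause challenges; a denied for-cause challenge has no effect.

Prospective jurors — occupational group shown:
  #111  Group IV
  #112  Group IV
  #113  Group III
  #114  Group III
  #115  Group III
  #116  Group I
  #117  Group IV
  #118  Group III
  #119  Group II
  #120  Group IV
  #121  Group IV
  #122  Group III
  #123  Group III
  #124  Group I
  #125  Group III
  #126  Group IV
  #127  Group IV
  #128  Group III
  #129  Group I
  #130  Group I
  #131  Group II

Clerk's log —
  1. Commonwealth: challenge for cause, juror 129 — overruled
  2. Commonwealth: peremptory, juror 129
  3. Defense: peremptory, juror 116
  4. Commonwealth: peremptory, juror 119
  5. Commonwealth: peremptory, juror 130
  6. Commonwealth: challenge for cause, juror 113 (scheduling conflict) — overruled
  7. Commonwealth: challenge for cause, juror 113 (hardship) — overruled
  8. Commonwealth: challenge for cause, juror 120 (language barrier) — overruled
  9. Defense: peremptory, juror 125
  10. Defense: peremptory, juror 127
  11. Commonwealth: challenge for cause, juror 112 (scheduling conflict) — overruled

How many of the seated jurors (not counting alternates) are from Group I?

Removed: #116, #119, #125, #127, #129, #130.
Seated jurors 1–7: #111, #112, #113, #114, #115, #117, #118 (alternates #120 not counted).
None of those are in Group I → 0.

0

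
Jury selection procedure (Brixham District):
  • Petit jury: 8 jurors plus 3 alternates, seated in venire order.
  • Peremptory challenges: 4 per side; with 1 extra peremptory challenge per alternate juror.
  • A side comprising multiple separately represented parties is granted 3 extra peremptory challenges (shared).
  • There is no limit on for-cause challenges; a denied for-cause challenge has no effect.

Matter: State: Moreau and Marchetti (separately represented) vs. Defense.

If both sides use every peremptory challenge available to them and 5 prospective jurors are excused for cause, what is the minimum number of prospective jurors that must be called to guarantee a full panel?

33

Seats to fill: 8 + 3 alternates = 11.
Peremptories — State: 4 + 1×3 + 3 = 10; Defense: 4 + 1×3 = 7; total 17.
For-cause removals: 5.
Minimum venire: 11 + 17 + 5 = 33.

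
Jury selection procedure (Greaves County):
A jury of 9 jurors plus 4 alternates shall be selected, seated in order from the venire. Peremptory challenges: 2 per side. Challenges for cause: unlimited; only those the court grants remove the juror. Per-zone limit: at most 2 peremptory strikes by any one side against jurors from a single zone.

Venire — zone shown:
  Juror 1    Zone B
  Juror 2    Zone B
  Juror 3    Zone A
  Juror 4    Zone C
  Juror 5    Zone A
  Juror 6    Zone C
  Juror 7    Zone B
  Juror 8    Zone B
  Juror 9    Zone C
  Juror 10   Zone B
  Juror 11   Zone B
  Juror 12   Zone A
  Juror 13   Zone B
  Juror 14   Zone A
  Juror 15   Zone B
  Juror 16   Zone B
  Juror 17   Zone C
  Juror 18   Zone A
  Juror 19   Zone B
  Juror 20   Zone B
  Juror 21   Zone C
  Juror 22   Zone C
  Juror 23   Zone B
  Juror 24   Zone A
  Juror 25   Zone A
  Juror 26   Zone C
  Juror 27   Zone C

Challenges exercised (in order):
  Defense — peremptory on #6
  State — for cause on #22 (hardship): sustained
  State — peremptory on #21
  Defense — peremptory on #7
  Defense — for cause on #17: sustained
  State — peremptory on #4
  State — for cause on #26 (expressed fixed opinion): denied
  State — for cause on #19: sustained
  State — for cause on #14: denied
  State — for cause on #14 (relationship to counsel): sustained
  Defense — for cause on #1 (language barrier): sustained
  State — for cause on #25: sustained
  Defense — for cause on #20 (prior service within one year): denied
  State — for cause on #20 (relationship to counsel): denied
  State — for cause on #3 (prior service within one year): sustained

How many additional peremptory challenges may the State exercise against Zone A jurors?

State peremptories so far: #21, #4 — 2 of 2 used, 0 left overall.
Against Zone A: none yet — per-zone cap 2 leaves 2.
Binding limit: min(0, 2) = 0.

0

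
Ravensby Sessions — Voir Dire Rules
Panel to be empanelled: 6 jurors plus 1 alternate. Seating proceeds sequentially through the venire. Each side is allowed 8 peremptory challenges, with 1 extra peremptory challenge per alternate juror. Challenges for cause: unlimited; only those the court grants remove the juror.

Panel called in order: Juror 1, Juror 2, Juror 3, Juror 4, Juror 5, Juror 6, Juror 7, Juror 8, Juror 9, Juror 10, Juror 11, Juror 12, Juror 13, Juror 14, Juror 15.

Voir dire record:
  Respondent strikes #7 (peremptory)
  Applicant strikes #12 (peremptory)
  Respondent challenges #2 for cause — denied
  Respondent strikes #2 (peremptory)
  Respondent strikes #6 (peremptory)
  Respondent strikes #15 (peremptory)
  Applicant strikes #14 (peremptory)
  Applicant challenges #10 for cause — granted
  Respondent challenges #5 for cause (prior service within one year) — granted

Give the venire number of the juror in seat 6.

11

Removed: #2, #5, #6, #7, #10, #12, #14, #15.
Seating in order: seats 1–6 → #1, #3, #4, #8, #9, #11; alternates → #13.
So seat 6 is #11.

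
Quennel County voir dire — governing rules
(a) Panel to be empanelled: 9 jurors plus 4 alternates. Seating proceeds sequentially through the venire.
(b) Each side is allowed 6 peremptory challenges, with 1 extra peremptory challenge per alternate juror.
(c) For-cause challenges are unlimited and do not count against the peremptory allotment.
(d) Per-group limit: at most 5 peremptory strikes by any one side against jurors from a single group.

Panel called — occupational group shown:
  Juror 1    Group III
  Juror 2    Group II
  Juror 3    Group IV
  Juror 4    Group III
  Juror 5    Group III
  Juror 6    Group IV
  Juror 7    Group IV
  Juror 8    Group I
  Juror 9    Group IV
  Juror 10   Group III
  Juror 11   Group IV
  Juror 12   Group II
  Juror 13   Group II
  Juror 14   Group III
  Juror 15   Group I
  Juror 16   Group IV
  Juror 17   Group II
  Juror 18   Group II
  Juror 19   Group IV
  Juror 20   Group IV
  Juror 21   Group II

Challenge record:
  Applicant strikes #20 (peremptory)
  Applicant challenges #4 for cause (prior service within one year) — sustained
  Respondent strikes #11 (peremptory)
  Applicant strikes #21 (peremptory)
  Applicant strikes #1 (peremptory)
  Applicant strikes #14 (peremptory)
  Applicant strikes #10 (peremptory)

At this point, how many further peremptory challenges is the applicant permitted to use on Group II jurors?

4

Applicant peremptories so far: #20, #21, #1, #14, #10 — 5 of 10 used, 5 left overall.
Against Group II: #21 — 1 used; per-group cap 5 leaves 4.
Binding limit: min(5, 4) = 4.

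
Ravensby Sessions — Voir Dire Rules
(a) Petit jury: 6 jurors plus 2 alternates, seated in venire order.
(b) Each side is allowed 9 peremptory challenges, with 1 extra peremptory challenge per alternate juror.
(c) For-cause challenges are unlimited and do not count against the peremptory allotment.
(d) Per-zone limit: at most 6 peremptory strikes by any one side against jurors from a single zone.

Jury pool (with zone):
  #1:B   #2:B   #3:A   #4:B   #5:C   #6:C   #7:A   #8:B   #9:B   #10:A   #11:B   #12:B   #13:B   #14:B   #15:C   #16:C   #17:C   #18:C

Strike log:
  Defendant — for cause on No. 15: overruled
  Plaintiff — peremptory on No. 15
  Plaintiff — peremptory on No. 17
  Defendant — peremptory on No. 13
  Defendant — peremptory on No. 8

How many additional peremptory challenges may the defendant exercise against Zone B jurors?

4

Defendant peremptories so far: #13, #8 — 2 of 11 used, 9 left overall.
Against Zone B: #13, #8 — 2 used; per-zone cap 6 leaves 4.
Binding limit: min(9, 4) = 4.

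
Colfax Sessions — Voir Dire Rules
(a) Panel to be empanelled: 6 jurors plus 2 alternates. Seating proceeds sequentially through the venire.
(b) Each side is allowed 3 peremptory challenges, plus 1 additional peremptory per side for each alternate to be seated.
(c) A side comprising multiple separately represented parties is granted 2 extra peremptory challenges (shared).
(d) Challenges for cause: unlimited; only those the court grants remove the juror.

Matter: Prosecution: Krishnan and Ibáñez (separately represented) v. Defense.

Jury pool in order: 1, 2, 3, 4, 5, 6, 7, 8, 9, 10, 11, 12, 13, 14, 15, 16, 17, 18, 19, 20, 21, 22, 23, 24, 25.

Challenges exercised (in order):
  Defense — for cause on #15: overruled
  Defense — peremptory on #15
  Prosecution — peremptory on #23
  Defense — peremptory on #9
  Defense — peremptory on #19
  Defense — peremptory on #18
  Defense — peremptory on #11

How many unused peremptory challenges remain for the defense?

Defense allotment: 3 base + 1 × 2 alternates = 5.
Defense peremptories used: #15, #9, #19, #18, #11 — 5 (the for-cause on #15 doesn't count).
Remaining: 5 − 5 = 0.

0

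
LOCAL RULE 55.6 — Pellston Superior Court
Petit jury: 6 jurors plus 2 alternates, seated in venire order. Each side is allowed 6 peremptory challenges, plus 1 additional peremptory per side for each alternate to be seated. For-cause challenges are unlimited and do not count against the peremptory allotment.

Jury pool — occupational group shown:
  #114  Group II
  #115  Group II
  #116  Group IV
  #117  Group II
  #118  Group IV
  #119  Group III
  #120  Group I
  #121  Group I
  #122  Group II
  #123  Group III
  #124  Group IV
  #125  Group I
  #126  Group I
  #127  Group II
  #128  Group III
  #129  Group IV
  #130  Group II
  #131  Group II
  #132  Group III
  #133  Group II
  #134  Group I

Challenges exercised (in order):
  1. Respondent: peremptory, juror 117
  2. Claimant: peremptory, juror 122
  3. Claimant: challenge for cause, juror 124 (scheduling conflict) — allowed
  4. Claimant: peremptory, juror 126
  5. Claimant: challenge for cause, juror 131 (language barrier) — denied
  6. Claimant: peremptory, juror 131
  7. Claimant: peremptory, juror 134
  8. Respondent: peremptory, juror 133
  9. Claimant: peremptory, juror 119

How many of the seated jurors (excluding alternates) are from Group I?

Removed: #117, #119, #122, #124, #126, #131, #133, #134.
Seated jurors 1–6: #114, #115, #116, #118, #120, #121 (alternates #123, #125 not counted).
Of those, in Group I: #120, #121 → 2.

2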